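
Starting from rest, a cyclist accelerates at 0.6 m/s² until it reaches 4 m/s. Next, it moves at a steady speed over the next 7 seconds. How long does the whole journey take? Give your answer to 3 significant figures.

Phase 1 (accelerating): v₀ = 0 m/s, a = 0.6 m/s².
v = v₀ + at → t = (4 − 0) / 0.6 = 6.67 s
v² = v₀² + 2aΔx → Δx = (4² − 0²)/(2·0.6) = 13.3 m

Phase 2 (constant speed): v₀ = 4.00 m/s, a = 0 m/s².
v = v₀ + at = 4.00 + (0)(7) = 4.00 m/s
Δx = v₀t + ½at² = 4.00·7 + 0.5·0·7² = 28.0 m
Total time = 6.67 + 7.00 = 13.7 s

13.7 s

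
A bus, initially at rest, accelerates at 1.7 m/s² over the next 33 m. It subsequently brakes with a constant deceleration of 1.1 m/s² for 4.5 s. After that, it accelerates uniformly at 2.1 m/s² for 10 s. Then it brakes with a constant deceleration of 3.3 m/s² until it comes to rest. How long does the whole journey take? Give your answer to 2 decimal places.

28.80 s

Phase 1 (accelerating): v₀ = 0 m/s, a = 1.7 m/s².
v² = v₀² + 2aΔx = 0² + 2·1.7·33 = 112 → v = 10.6 m/s
t = (v − v₀)/a = (10.6 − 0)/1.7 = 6.23 s

Phase 2 (decelerating): v₀ = 10.6 m/s, a = -1.1 m/s².
v = v₀ + at = 10.6 + (-1.1)(4.5) = 5.64 m/s
Δx = v₀t + ½at² = 10.6·4.5 + 0.5·-1.1·4.5² = 36.5 m

Phase 3 (accelerating): v₀ = 5.64 m/s, a = 2.1 m/s².
v = v₀ + at = 5.64 + (2.1)(10) = 26.6 m/s
Δx = v₀t + ½at² = 5.64·10 + 0.5·2.1·10² = 161 m

Phase 4 (decelerating): v₀ = 26.6 m/s, a = -3.3 m/s².
v = v₀ + at → t = (0 − 26.6) / -3.3 = 8.07 s
v² = v₀² + 2aΔx → Δx = (0² − 26.6²)/(2·-3.3) = 108 m
Total time = 6.23 + 4.50 + 10.0 + 8.07 = 28.8 s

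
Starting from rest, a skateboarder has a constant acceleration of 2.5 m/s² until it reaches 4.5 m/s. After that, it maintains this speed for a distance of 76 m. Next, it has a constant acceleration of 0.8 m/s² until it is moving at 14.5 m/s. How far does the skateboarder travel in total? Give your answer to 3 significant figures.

Phase 1 (accelerating): v₀ = 0 m/s, a = 2.5 m/s².
v = v₀ + at → t = (4.5 − 0) / 2.5 = 1.80 s
v² = v₀² + 2aΔx → Δx = (4.5² − 0²)/(2·2.5) = 4.05 m

Phase 2 (constant speed): v₀ = 4.50 m/s, a = 0 m/s².
Constant speed: t = d/v = 76/4.50 = 16.9 s

Phase 3 (accelerating): v₀ = 4.50 m/s, a = 0.8 m/s².
v = v₀ + at → t = (14.5 − 4.50) / 0.8 = 12.5 s
v² = v₀² + 2aΔx → Δx = (14.5² − 4.50²)/(2·0.8) = 119 m
Total distance = 4.05 + 76.0 + 119 = 199 m

199 m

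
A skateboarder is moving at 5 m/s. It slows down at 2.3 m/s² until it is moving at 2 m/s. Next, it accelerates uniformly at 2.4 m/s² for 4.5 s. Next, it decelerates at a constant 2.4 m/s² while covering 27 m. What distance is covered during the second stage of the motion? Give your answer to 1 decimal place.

33.3 m

Phase 1 (decelerating): v₀ = 5.00 m/s, a = -2.3 m/s².
v = v₀ + at → t = (2 − 5.00) / -2.3 = 1.30 s
v² = v₀² + 2aΔx → Δx = (2² − 5.00²)/(2·-2.3) = 4.57 m

Phase 2 (accelerating): v₀ = 2.00 m/s, a = 2.4 m/s².
v = v₀ + at = 2.00 + (2.4)(4.5) = 12.8 m/s
Δx = v₀t + ½at² = 2.00·4.5 + 0.5·2.4·4.5² = 33.3 m
Distance in phase 2 = 33.3 m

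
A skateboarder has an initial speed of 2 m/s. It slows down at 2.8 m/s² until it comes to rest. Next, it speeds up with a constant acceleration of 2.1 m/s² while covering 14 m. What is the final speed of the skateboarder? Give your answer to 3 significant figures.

Phase 1 (decelerating): v₀ = 2.00 m/s, a = -2.8 m/s².
v = v₀ + at → t = (0 − 2.00) / -2.8 = 0.714 s
v² = v₀² + 2aΔx → Δx = (0² − 2.00²)/(2·-2.8) = 0.714 m

Phase 2 (accelerating): v₀ = 0 m/s, a = 2.1 m/s².
v² = v₀² + 2aΔx = 0² + 2·2.1·14 = 58.8 → v = 7.67 m/s
t = (v − v₀)/a = (7.67 − 0)/2.1 = 3.65 s
Final speed = 7.67 m/s

7.67 m/s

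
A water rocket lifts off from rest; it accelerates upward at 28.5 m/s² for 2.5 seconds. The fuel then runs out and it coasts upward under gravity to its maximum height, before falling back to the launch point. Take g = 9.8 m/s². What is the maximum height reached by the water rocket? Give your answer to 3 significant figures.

348 m

Phase 1 (powered ascent): v₀ = 0 m/s, a = 28.5 m/s².
v = v₀ + at = 0 + (28.5)(2.5) = 71.2 m/s
Δx = v₀t + ½at² = 0·2.5 + 0.5·28.5·2.5² = 89.1 m

Phase 2 (coasting upward): v₀ = 71.2 m/s, a = -9.8 m/s².
v = v₀ + at → t = (0 − 71.2) / -9.8 = 7.27 s
v² = v₀² + 2aΔx → Δx = (0² − 71.2²)/(2·-9.8) = 259 m
Maximum height = 89.1 + 259 = 348 m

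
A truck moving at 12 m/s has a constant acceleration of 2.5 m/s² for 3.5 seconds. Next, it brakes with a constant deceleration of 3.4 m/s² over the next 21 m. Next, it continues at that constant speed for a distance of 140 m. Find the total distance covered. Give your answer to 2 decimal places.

218.31 m

Phase 1 (accelerating): v₀ = 12.0 m/s, a = 2.5 m/s².
v = v₀ + at = 12.0 + (2.5)(3.5) = 20.8 m/s
Δx = v₀t + ½at² = 12.0·3.5 + 0.5·2.5·3.5² = 57.3 m

Phase 2 (decelerating): v₀ = 20.8 m/s, a = -3.4 m/s².
v² = v₀² + 2aΔx = 20.8² + 2·-3.4·21 = 288 → v = 17.0 m/s
t = (v − v₀)/a = (17.0 − 20.8)/-3.4 = 1.11 s

Phase 3 (constant speed): v₀ = 17.0 m/s, a = 0 m/s².
Constant speed: t = d/v = 140/17.0 = 8.25 s
Total distance = 57.3 + 21.0 + 140 = 218 m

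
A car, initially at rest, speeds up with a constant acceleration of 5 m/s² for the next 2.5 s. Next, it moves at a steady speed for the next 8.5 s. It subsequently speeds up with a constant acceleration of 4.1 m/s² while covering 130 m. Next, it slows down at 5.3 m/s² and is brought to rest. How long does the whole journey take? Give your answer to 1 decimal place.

Phase 1 (accelerating): v₀ = 0 m/s, a = 5 m/s².
v = v₀ + at = 0 + (5)(2.5) = 12.5 m/s
Δx = v₀t + ½at² = 0·2.5 + 0.5·5·2.5² = 15.6 m

Phase 2 (constant speed): v₀ = 12.5 m/s, a = 0 m/s².
v = v₀ + at = 12.5 + (0)(8.5) = 12.5 m/s
Δx = v₀t + ½at² = 12.5·8.5 + 0.5·0·8.5² = 106 m

Phase 3 (accelerating): v₀ = 12.5 m/s, a = 4.1 m/s².
v² = v₀² + 2aΔx = 12.5² + 2·4.1·130 = 1220 → v = 35.0 m/s
t = (v − v₀)/a = (35.0 − 12.5)/4.1 = 5.48 s

Phase 4 (decelerating): v₀ = 35.0 m/s, a = -5.3 m/s².
v = v₀ + at → t = (0 − 35.0) / -5.3 = 6.60 s
v² = v₀² + 2aΔx → Δx = (0² − 35.0²)/(2·-5.3) = 115 m
Total time = 2.50 + 8.50 + 5.48 + 6.60 = 23.1 s

23.1 s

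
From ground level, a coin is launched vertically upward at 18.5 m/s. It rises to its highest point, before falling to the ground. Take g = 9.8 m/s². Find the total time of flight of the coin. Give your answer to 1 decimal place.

Phase 1 (rising): v₀ = 18.5 m/s, a = -9.8 m/s².
v = v₀ + at → t = (0 − 18.5) / -9.8 = 1.89 s
v² = v₀² + 2aΔx → Δx = (0² − 18.5²)/(2·-9.8) = 17.5 m

Phase 2 (falling): v₀ = 0 m/s, a = -9.8 m/s².
Falls 17.5 m from rest: t = √(2·17.5/9.8) = 1.89 s; v = g·t = 18.5 m/s.
Total time = 1.89 + 1.89 = 3.78 s

3.8 s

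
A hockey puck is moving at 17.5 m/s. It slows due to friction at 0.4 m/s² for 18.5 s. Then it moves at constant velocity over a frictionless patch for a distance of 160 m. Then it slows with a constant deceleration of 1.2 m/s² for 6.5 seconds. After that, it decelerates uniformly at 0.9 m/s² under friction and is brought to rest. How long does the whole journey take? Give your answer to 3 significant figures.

43.4 s

Phase 1 (decelerating): v₀ = 17.5 m/s, a = -0.4 m/s².
v = v₀ + at = 17.5 + (-0.4)(18.5) = 10.1 m/s
Δx = v₀t + ½at² = 17.5·18.5 + 0.5·-0.4·18.5² = 255 m

Phase 2 (constant speed): v₀ = 10.1 m/s, a = 0 m/s².
Constant speed: t = d/v = 160/10.1 = 15.8 s

Phase 3 (decelerating): v₀ = 10.1 m/s, a = -1.2 m/s².
v = v₀ + at = 10.1 + (-1.2)(6.5) = 2.30 m/s
Δx = v₀t + ½at² = 10.1·6.5 + 0.5·-1.2·6.5² = 40.3 m

Phase 4 (decelerating): v₀ = 2.30 m/s, a = -0.9 m/s².
v = v₀ + at → t = (0 − 2.30) / -0.9 = 2.56 s
v² = v₀² + 2aΔx → Δx = (0² − 2.30²)/(2·-0.9) = 2.94 m
Total time = 18.5 + 15.8 + 6.50 + 2.56 = 43.4 s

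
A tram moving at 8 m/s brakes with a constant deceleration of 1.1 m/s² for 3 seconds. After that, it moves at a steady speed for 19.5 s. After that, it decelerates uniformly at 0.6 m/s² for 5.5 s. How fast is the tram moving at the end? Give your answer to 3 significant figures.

1.40 m/s

Phase 1 (decelerating): v₀ = 8.00 m/s, a = -1.1 m/s².
v = v₀ + at = 8.00 + (-1.1)(3) = 4.70 m/s
Δx = v₀t + ½at² = 8.00·3 + 0.5·-1.1·3² = 19.1 m

Phase 2 (constant speed): v₀ = 4.70 m/s, a = 0 m/s².
v = v₀ + at = 4.70 + (0)(19.5) = 4.70 m/s
Δx = v₀t + ½at² = 4.70·19.5 + 0.5·0·19.5² = 91.6 m

Phase 3 (decelerating): v₀ = 4.70 m/s, a = -0.6 m/s².
v = v₀ + at = 4.70 + (-0.6)(5.5) = 1.40 m/s
Δx = v₀t + ½at² = 4.70·5.5 + 0.5·-0.6·5.5² = 16.8 m
Final speed = 1.40 m/s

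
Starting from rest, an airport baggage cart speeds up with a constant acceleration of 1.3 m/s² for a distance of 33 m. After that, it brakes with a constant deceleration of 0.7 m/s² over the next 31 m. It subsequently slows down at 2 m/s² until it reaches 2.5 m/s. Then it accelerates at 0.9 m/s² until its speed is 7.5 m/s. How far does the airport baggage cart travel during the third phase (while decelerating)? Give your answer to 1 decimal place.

Phase 1 (accelerating): v₀ = 0 m/s, a = 1.3 m/s².
v² = v₀² + 2aΔx = 0² + 2·1.3·33 = 85.8 → v = 9.26 m/s
t = (v − v₀)/a = (9.26 − 0)/1.3 = 7.13 s

Phase 2 (decelerating): v₀ = 9.26 m/s, a = -0.7 m/s².
v² = v₀² + 2aΔx = 9.26² + 2·-0.7·31 = 42.4 → v = 6.51 m/s
t = (v − v₀)/a = (6.51 − 9.26)/-0.7 = 3.93 s

Phase 3 (decelerating): v₀ = 6.51 m/s, a = -2 m/s².
v = v₀ + at → t = (2.5 − 6.51) / -2 = 2.01 s
v² = v₀² + 2aΔx → Δx = (2.5² − 6.51²)/(2·-2) = 9.04 m
Distance in phase 3 = 9.04 m

9.0 m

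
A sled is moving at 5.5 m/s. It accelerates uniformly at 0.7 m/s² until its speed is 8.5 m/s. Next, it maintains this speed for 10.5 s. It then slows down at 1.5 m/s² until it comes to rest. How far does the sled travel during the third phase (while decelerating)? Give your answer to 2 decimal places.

24.08 m

Phase 1 (accelerating): v₀ = 5.50 m/s, a = 0.7 m/s².
v = v₀ + at → t = (8.5 − 5.50) / 0.7 = 4.29 s
v² = v₀² + 2aΔx → Δx = (8.5² − 5.50²)/(2·0.7) = 30.0 m

Phase 2 (constant speed): v₀ = 8.50 m/s, a = 0 m/s².
v = v₀ + at = 8.50 + (0)(10.5) = 8.50 m/s
Δx = v₀t + ½at² = 8.50·10.5 + 0.5·0·10.5² = 89.2 m

Phase 3 (decelerating): v₀ = 8.50 m/s, a = -1.5 m/s².
v = v₀ + at → t = (0 − 8.50) / -1.5 = 5.67 s
v² = v₀² + 2aΔx → Δx = (0² − 8.50²)/(2·-1.5) = 24.1 m
Distance in phase 3 = 24.1 m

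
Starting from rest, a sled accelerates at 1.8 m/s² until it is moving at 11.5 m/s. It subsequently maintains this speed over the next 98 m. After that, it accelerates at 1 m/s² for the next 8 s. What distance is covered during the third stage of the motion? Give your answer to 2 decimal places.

Phase 1 (accelerating): v₀ = 0 m/s, a = 1.8 m/s².
v = v₀ + at → t = (11.5 − 0) / 1.8 = 6.39 s
v² = v₀² + 2aΔx → Δx = (11.5² − 0²)/(2·1.8) = 36.7 m

Phase 2 (constant speed): v₀ = 11.5 m/s, a = 0 m/s².
Constant speed: t = d/v = 98/11.5 = 8.52 s

Phase 3 (accelerating): v₀ = 11.5 m/s, a = 1 m/s².
v = v₀ + at = 11.5 + (1)(8) = 19.5 m/s
Δx = v₀t + ½at² = 11.5·8 + 0.5·1·8² = 124 m
Distance in phase 3 = 124 m

124.00 m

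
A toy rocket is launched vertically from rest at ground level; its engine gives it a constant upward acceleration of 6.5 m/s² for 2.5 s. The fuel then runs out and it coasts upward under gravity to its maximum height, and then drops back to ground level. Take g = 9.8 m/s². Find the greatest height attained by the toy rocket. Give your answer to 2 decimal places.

33.79 m

Phase 1 (powered ascent): v₀ = 0 m/s, a = 6.5 m/s².
v = v₀ + at = 0 + (6.5)(2.5) = 16.2 m/s
Δx = v₀t + ½at² = 0·2.5 + 0.5·6.5·2.5² = 20.3 m

Phase 2 (coasting upward): v₀ = 16.2 m/s, a = -9.8 m/s².
v = v₀ + at → t = (0 − 16.2) / -9.8 = 1.66 s
v² = v₀² + 2aΔx → Δx = (0² − 16.2²)/(2·-9.8) = 13.5 m
Maximum height = 20.3 + 13.5 = 33.8 m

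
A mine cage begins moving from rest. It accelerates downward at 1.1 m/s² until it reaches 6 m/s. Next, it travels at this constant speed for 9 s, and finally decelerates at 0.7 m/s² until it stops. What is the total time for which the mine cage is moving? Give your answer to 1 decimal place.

Phase 1 (accelerating): v₀ = 0 m/s, a = 1.1 m/s².
v = v₀ + at → t = (6 − 0) / 1.1 = 5.45 s
v² = v₀² + 2aΔx → Δx = (6² − 0²)/(2·1.1) = 16.4 m

Phase 2 (constant speed): v₀ = 6.00 m/s, a = 0 m/s².
v = v₀ + at = 6.00 + (0)(9) = 6.00 m/s
Δx = v₀t + ½at² = 6.00·9 + 0.5·0·9² = 54.0 m

Phase 3 (decelerating): v₀ = 6.00 m/s, a = -0.7 m/s².
v = v₀ + at → t = (0 − 6.00) / -0.7 = 8.57 s
v² = v₀² + 2aΔx → Δx = (0² − 6.00²)/(2·-0.7) = 25.7 m
Total time = 5.45 + 9.00 + 8.57 = 23.0 s

23.0 s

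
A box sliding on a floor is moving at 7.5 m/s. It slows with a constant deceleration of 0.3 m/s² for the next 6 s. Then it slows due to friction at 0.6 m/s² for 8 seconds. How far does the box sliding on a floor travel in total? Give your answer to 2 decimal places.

66.00 m

Phase 1 (decelerating): v₀ = 7.50 m/s, a = -0.3 m/s².
v = v₀ + at = 7.50 + (-0.3)(6) = 5.70 m/s
Δx = v₀t + ½at² = 7.50·6 + 0.5·-0.3·6² = 39.6 m

Phase 2 (decelerating): v₀ = 5.70 m/s, a = -0.6 m/s².
v = v₀ + at = 5.70 + (-0.6)(8) = 0.900 m/s
Δx = v₀t + ½at² = 5.70·8 + 0.5·-0.6·8² = 26.4 m
Total distance = 39.6 + 26.4 = 66.0 m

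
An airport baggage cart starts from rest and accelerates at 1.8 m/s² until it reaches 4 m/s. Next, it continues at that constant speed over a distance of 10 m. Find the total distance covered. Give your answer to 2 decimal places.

14.44 m

Phase 1 (accelerating): v₀ = 0 m/s, a = 1.8 m/s².
v = v₀ + at → t = (4 − 0) / 1.8 = 2.22 s
v² = v₀² + 2aΔx → Δx = (4² − 0²)/(2·1.8) = 4.44 m

Phase 2 (constant speed): v₀ = 4.00 m/s, a = 0 m/s².
Constant speed: t = d/v = 10/4.00 = 2.50 s
Total distance = 4.44 + 10.0 = 14.4 m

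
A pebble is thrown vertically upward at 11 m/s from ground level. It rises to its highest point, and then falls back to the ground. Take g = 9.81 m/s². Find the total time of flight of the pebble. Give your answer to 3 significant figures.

Phase 1 (rising): v₀ = 11.0 m/s, a = -9.81 m/s².
v = v₀ + at → t = (0 − 11.0) / -9.81 = 1.12 s
v² = v₀² + 2aΔx → Δx = (0² − 11.0²)/(2·-9.81) = 6.17 m

Phase 2 (falling): v₀ = 0 m/s, a = -9.81 m/s².
Falls 6.17 m from rest: t = √(2·6.17/9.81) = 1.12 s; v = g·t = 11.0 m/s.
Total time = 1.12 + 1.12 = 2.24 s

2.24 s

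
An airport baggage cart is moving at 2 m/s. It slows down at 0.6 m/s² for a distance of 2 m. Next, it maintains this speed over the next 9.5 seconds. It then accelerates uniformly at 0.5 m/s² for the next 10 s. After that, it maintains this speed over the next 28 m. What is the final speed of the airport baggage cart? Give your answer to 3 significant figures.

6.26 m/s

Phase 1 (decelerating): v₀ = 2.00 m/s, a = -0.6 m/s².
v² = v₀² + 2aΔx = 2.00² + 2·-0.6·2 = 1.60 → v = 1.26 m/s
t = (v − v₀)/a = (1.26 − 2.00)/-0.6 = 1.23 s

Phase 2 (constant speed): v₀ = 1.26 m/s, a = 0 m/s².
v = v₀ + at = 1.26 + (0)(9.5) = 1.26 m/s
Δx = v₀t + ½at² = 1.26·9.5 + 0.5·0·9.5² = 12.0 m

Phase 3 (accelerating): v₀ = 1.26 m/s, a = 0.5 m/s².
v = v₀ + at = 1.26 + (0.5)(10) = 6.26 m/s
Δx = v₀t + ½at² = 1.26·10 + 0.5·0.5·10² = 37.6 m

Phase 4 (constant speed): v₀ = 6.26 m/s, a = 0 m/s².
Constant speed: t = d/v = 28/6.26 = 4.47 s
Final speed = 6.26 m/s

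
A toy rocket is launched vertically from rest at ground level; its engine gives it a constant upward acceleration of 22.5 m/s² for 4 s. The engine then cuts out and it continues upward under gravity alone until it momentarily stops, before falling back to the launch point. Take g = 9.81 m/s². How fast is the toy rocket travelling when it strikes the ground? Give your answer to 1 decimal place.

Phase 1 (powered ascent): v₀ = 0 m/s, a = 22.5 m/s².
v = v₀ + at = 0 + (22.5)(4) = 90.0 m/s
Δx = v₀t + ½at² = 0·4 + 0.5·22.5·4² = 180 m

Phase 2 (coasting upward): v₀ = 90.0 m/s, a = -9.81 m/s².
v = v₀ + at → t = (0 − 90.0) / -9.81 = 9.17 s
v² = v₀² + 2aΔx → Δx = (0² − 90.0²)/(2·-9.81) = 413 m

Phase 3 (free fall): v₀ = 0 m/s, a = -9.81 m/s².
Falls 593 m from rest: t = √(2·593/9.81) = 11.0 s; v = g·t = 108 m/s.
Impact speed = 108 m/s

107.8 m/s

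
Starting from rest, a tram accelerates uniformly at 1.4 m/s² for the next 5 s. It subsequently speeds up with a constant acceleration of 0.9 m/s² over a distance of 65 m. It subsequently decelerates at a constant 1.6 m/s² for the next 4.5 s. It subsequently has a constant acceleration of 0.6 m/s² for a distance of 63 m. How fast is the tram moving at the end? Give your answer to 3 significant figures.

10.4 m/s

Phase 1 (accelerating): v₀ = 0 m/s, a = 1.4 m/s².
v = v₀ + at = 0 + (1.4)(5) = 7.00 m/s
Δx = v₀t + ½at² = 0·5 + 0.5·1.4·5² = 17.5 m

Phase 2 (accelerating): v₀ = 7.00 m/s, a = 0.9 m/s².
v² = v₀² + 2aΔx = 7.00² + 2·0.9·65 = 166 → v = 12.9 m/s
t = (v − v₀)/a = (12.9 − 7.00)/0.9 = 6.54 s

Phase 3 (decelerating): v₀ = 12.9 m/s, a = -1.6 m/s².
v = v₀ + at = 12.9 + (-1.6)(4.5) = 5.68 m/s
Δx = v₀t + ½at² = 12.9·4.5 + 0.5·-1.6·4.5² = 41.8 m

Phase 4 (accelerating): v₀ = 5.68 m/s, a = 0.6 m/s².
v² = v₀² + 2aΔx = 5.68² + 2·0.6·63 = 108 → v = 10.4 m/s
t = (v − v₀)/a = (10.4 − 5.68)/0.6 = 7.84 s
Final speed = 10.4 m/s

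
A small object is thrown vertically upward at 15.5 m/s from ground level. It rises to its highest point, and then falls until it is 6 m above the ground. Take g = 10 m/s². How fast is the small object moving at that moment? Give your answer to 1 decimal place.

11.0 m/s

Phase 1 (rising): v₀ = 15.5 m/s, a = -10 m/s².
v = v₀ + at → t = (0 − 15.5) / -10 = 1.55 s
v² = v₀² + 2aΔx → Δx = (0² − 15.5²)/(2·-10) = 12.0 m

Phase 2 (falling): v₀ = 0 m/s, a = -10 m/s².
Falls 6.01 m from rest: t = √(2·6.01/10) = 1.10 s; v = g·t = 11.0 m/s.
Final speed = 11.0 m/s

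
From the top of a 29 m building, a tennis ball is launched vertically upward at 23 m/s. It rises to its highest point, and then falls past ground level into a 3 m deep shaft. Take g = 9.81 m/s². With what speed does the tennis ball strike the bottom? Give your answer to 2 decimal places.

34.01 m/s

Phase 1 (rising): v₀ = 23.0 m/s, a = -9.81 m/s².
v = v₀ + at → t = (0 − 23.0) / -9.81 = 2.34 s
v² = v₀² + 2aΔx → Δx = (0² − 23.0²)/(2·-9.81) = 27.0 m

Phase 2 (falling): v₀ = 0 m/s, a = -9.81 m/s².
Falls 59.0 m from rest: t = √(2·59.0/9.81) = 3.47 s; v = g·t = 34.0 m/s.
Final speed = 34.0 m/s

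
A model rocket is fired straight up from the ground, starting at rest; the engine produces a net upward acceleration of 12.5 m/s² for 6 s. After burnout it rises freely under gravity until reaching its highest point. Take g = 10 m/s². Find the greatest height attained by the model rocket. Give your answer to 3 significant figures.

506 m

Phase 1 (powered ascent): v₀ = 0 m/s, a = 12.5 m/s².
v = v₀ + at = 0 + (12.5)(6) = 75.0 m/s
Δx = v₀t + ½at² = 0·6 + 0.5·12.5·6² = 225 m

Phase 2 (coasting upward): v₀ = 75.0 m/s, a = -10 m/s².
v = v₀ + at → t = (0 − 75.0) / -10 = 7.50 s
v² = v₀² + 2aΔx → Δx = (0² − 75.0²)/(2·-10) = 281 m
Maximum height = 225 + 281 = 506 m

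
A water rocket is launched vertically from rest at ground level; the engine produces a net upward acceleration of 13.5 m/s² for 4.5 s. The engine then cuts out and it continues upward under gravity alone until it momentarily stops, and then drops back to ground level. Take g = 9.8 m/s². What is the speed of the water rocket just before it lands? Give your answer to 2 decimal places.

79.81 m/s

Phase 1 (powered ascent): v₀ = 0 m/s, a = 13.5 m/s².
v = v₀ + at = 0 + (13.5)(4.5) = 60.8 m/s
Δx = v₀t + ½at² = 0·4.5 + 0.5·13.5·4.5² = 137 m

Phase 2 (coasting upward): v₀ = 60.8 m/s, a = -9.8 m/s².
v = v₀ + at → t = (0 − 60.8) / -9.8 = 6.20 s
v² = v₀² + 2aΔx → Δx = (0² − 60.8²)/(2·-9.8) = 188 m

Phase 3 (free fall): v₀ = 0 m/s, a = -9.8 m/s².
Falls 325 m from rest: t = √(2·325/9.8) = 8.14 s; v = g·t = 79.8 m/s.
Impact speed = 79.8 m/s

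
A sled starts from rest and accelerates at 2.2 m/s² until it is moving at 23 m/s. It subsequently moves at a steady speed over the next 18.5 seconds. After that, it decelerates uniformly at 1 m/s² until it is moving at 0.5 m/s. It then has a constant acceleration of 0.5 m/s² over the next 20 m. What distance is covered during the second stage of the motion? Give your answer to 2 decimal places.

425.50 m

Phase 1 (accelerating): v₀ = 0 m/s, a = 2.2 m/s².
v = v₀ + at → t = (23 − 0) / 2.2 = 10.5 s
v² = v₀² + 2aΔx → Δx = (23² − 0²)/(2·2.2) = 120 m

Phase 2 (constant speed): v₀ = 23.0 m/s, a = 0 m/s².
v = v₀ + at = 23.0 + (0)(18.5) = 23.0 m/s
Δx = v₀t + ½at² = 23.0·18.5 + 0.5·0·18.5² = 426 m
Distance in phase 2 = 426 m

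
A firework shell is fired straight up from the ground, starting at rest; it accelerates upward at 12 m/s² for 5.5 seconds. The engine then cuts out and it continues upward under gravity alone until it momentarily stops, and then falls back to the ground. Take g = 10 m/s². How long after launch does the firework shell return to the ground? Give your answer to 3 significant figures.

Phase 1 (powered ascent): v₀ = 0 m/s, a = 12 m/s².
v = v₀ + at = 0 + (12)(5.5) = 66.0 m/s
Δx = v₀t + ½at² = 0·5.5 + 0.5·12·5.5² = 182 m

Phase 2 (coasting upward): v₀ = 66.0 m/s, a = -10 m/s².
v = v₀ + at → t = (0 − 66.0) / -10 = 6.60 s
v² = v₀² + 2aΔx → Δx = (0² − 66.0²)/(2·-10) = 218 m

Phase 3 (free fall): v₀ = 0 m/s, a = -10 m/s².
Falls 399 m from rest: t = √(2·399/10) = 8.94 s; v = g·t = 89.4 m/s.
Total time = 5.50 + 6.60 + 8.94 = 21.0 s

21.0 s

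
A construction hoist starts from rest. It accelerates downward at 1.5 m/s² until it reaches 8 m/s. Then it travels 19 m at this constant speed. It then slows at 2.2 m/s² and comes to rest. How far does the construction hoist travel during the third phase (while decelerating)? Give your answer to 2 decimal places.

Phase 1 (accelerating): v₀ = 0 m/s, a = 1.5 m/s².
v = v₀ + at → t = (8 − 0) / 1.5 = 5.33 s
v² = v₀² + 2aΔx → Δx = (8² − 0²)/(2·1.5) = 21.3 m

Phase 2 (constant speed): v₀ = 8.00 m/s, a = 0 m/s².
Constant speed: t = d/v = 19/8.00 = 2.38 s

Phase 3 (decelerating): v₀ = 8.00 m/s, a = -2.2 m/s².
v = v₀ + at → t = (0 − 8.00) / -2.2 = 3.64 s
v² = v₀² + 2aΔx → Δx = (0² − 8.00²)/(2·-2.2) = 14.5 m
Distance in phase 3 = 14.5 m

14.55 m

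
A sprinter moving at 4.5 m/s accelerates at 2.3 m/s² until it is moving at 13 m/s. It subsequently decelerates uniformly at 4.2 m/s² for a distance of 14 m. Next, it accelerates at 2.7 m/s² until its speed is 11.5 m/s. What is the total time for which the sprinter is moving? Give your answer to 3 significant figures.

6.69 s

Phase 1 (accelerating): v₀ = 4.50 m/s, a = 2.3 m/s².
v = v₀ + at → t = (13 − 4.50) / 2.3 = 3.70 s
v² = v₀² + 2aΔx → Δx = (13² − 4.50²)/(2·2.3) = 32.3 m

Phase 2 (decelerating): v₀ = 13.0 m/s, a = -4.2 m/s².
v² = v₀² + 2aΔx = 13.0² + 2·-4.2·14 = 51.4 → v = 7.17 m/s
t = (v − v₀)/a = (7.17 − 13.0)/-4.2 = 1.39 s

Phase 3 (accelerating): v₀ = 7.17 m/s, a = 2.7 m/s².
v = v₀ + at → t = (11.5 − 7.17) / 2.7 = 1.60 s
v² = v₀² + 2aΔx → Δx = (11.5² − 7.17²)/(2·2.7) = 15.0 m
Total time = 3.70 + 1.39 + 1.60 = 6.69 s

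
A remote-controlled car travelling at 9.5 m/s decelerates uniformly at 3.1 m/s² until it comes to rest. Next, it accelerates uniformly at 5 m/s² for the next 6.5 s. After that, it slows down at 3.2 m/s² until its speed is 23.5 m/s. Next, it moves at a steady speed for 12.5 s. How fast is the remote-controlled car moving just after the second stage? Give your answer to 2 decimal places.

Phase 1 (decelerating): v₀ = 9.50 m/s, a = -3.1 m/s².
v = v₀ + at → t = (0 − 9.50) / -3.1 = 3.06 s
v² = v₀² + 2aΔx → Δx = (0² − 9.50²)/(2·-3.1) = 14.6 m

Phase 2 (accelerating): v₀ = 0 m/s, a = 5 m/s².
v = v₀ + at = 0 + (5)(6.5) = 32.5 m/s
Δx = v₀t + ½at² = 0·6.5 + 0.5·5·6.5² = 106 m
Speed at end of phase 2 = 32.5 m/s

32.50 m/s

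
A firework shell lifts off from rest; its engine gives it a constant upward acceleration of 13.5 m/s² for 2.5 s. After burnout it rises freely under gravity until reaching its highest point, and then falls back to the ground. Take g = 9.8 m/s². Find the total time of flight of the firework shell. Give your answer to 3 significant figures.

Phase 1 (powered ascent): v₀ = 0 m/s, a = 13.5 m/s².
v = v₀ + at = 0 + (13.5)(2.5) = 33.8 m/s
Δx = v₀t + ½at² = 0·2.5 + 0.5·13.5·2.5² = 42.2 m

Phase 2 (coasting upward): v₀ = 33.8 m/s, a = -9.8 m/s².
v = v₀ + at → t = (0 − 33.8) / -9.8 = 3.44 s
v² = v₀² + 2aΔx → Δx = (0² − 33.8²)/(2·-9.8) = 58.1 m

Phase 3 (free fall): v₀ = 0 m/s, a = -9.8 m/s².
Falls 100 m from rest: t = √(2·100/9.8) = 4.52 s; v = g·t = 44.3 m/s.
Total time = 2.50 + 3.44 + 4.52 = 10.5 s

10.5 s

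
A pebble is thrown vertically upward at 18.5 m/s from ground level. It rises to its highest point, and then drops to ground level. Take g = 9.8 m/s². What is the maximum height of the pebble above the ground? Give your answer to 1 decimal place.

Phase 1 (rising): v₀ = 18.5 m/s, a = -9.8 m/s².
v = v₀ + at → t = (0 − 18.5) / -9.8 = 1.89 s
v² = v₀² + 2aΔx → Δx = (0² − 18.5²)/(2·-9.8) = 17.5 m
Maximum height = 17.5 m

17.5 m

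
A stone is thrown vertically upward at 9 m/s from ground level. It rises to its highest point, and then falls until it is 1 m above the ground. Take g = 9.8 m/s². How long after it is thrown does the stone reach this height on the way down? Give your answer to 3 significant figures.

1.72 s

Phase 1 (rising): v₀ = 9.00 m/s, a = -9.8 m/s².
v = v₀ + at → t = (0 − 9.00) / -9.8 = 0.918 s
v² = v₀² + 2aΔx → Δx = (0² − 9.00²)/(2·-9.8) = 4.13 m

Phase 2 (falling): v₀ = 0 m/s, a = -9.8 m/s².
Falls 3.13 m from rest: t = √(2·3.13/9.8) = 0.800 s; v = g·t = 7.84 m/s.
Total time = 0.918 + 0.800 = 1.72 s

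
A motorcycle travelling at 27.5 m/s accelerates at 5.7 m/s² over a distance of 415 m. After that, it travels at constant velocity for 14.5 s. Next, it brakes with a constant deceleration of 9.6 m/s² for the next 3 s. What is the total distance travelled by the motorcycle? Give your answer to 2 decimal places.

1668.13 m

Phase 1 (accelerating): v₀ = 27.5 m/s, a = 5.7 m/s².
v² = v₀² + 2aΔx = 27.5² + 2·5.7·415 = 5490 → v = 74.1 m/s
t = (v − v₀)/a = (74.1 − 27.5)/5.7 = 8.17 s

Phase 2 (constant speed): v₀ = 74.1 m/s, a = 0 m/s².
v = v₀ + at = 74.1 + (0)(14.5) = 74.1 m/s
Δx = v₀t + ½at² = 74.1·14.5 + 0.5·0·14.5² = 1070 m

Phase 3 (decelerating): v₀ = 74.1 m/s, a = -9.6 m/s².
v = v₀ + at = 74.1 + (-9.6)(3) = 45.3 m/s
Δx = v₀t + ½at² = 74.1·3 + 0.5·-9.6·3² = 179 m
Total distance = 415 + 1070 + 179 = 1670 m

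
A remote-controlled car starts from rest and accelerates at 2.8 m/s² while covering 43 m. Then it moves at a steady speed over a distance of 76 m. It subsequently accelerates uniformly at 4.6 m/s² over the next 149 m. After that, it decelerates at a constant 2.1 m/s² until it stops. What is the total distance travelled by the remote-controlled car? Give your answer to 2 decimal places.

651.71 m

Phase 1 (accelerating): v₀ = 0 m/s, a = 2.8 m/s².
v² = v₀² + 2aΔx = 0² + 2·2.8·43 = 241 → v = 15.5 m/s
t = (v − v₀)/a = (15.5 − 0)/2.8 = 5.54 s

Phase 2 (constant speed): v₀ = 15.5 m/s, a = 0 m/s².
Constant speed: t = d/v = 76/15.5 = 4.90 s

Phase 3 (accelerating): v₀ = 15.5 m/s, a = 4.6 m/s².
v² = v₀² + 2aΔx = 15.5² + 2·4.6·149 = 1610 → v = 40.1 m/s
t = (v − v₀)/a = (40.1 − 15.5)/4.6 = 5.35 s

Phase 4 (decelerating): v₀ = 40.1 m/s, a = -2.1 m/s².
v = v₀ + at → t = (0 − 40.1) / -2.1 = 19.1 s
v² = v₀² + 2aΔx → Δx = (0² − 40.1²)/(2·-2.1) = 384 m
Total distance = 43.0 + 76.0 + 149 + 384 = 652 m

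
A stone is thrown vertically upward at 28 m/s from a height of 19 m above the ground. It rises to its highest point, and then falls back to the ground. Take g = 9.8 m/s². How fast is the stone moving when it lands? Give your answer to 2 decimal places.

Phase 1 (rising): v₀ = 28.0 m/s, a = -9.8 m/s².
v = v₀ + at → t = (0 − 28.0) / -9.8 = 2.86 s
v² = v₀² + 2aΔx → Δx = (0² − 28.0²)/(2·-9.8) = 40.0 m

Phase 2 (falling): v₀ = 0 m/s, a = -9.8 m/s².
Falls 59.0 m from rest: t = √(2·59.0/9.8) = 3.47 s; v = g·t = 34.0 m/s.
Final speed = 34.0 m/s

34.01 m/s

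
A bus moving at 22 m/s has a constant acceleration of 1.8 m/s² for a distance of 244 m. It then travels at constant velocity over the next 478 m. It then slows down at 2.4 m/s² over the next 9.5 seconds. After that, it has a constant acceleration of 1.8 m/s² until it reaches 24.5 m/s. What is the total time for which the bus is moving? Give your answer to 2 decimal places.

36.51 s

Phase 1 (accelerating): v₀ = 22.0 m/s, a = 1.8 m/s².
v² = v₀² + 2aΔx = 22.0² + 2·1.8·244 = 1360 → v = 36.9 m/s
t = (v − v₀)/a = (36.9 − 22.0)/1.8 = 8.28 s

Phase 2 (constant speed): v₀ = 36.9 m/s, a = 0 m/s².
Constant speed: t = d/v = 478/36.9 = 13.0 s

Phase 3 (decelerating): v₀ = 36.9 m/s, a = -2.4 m/s².
v = v₀ + at = 36.9 + (-2.4)(9.5) = 14.1 m/s
Δx = v₀t + ½at² = 36.9·9.5 + 0.5·-2.4·9.5² = 242 m

Phase 4 (accelerating): v₀ = 14.1 m/s, a = 1.8 m/s².
v = v₀ + at → t = (24.5 − 14.1) / 1.8 = 5.77 s
v² = v₀² + 2aΔx → Δx = (24.5² − 14.1²)/(2·1.8) = 111 m
Total time = 8.28 + 13.0 + 9.50 + 5.77 = 36.5 s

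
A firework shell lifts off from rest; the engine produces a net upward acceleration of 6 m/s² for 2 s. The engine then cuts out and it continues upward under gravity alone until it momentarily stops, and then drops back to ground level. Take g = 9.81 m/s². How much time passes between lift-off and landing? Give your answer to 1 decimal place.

5.2 s

Phase 1 (powered ascent): v₀ = 0 m/s, a = 6 m/s².
v = v₀ + at = 0 + (6)(2) = 12.0 m/s
Δx = v₀t + ½at² = 0·2 + 0.5·6·2² = 12.0 m

Phase 2 (coasting upward): v₀ = 12.0 m/s, a = -9.81 m/s².
v = v₀ + at → t = (0 − 12.0) / -9.81 = 1.22 s
v² = v₀² + 2aΔx → Δx = (0² − 12.0²)/(2·-9.81) = 7.34 m

Phase 3 (free fall): v₀ = 0 m/s, a = -9.81 m/s².
Falls 19.3 m from rest: t = √(2·19.3/9.81) = 1.99 s; v = g·t = 19.5 m/s.
Total time = 2.00 + 1.22 + 1.99 = 5.21 s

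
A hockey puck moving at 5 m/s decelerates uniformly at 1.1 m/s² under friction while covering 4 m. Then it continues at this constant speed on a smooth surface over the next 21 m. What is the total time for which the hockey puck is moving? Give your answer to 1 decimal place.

Phase 1 (decelerating): v₀ = 5.00 m/s, a = -1.1 m/s².
v² = v₀² + 2aΔx = 5.00² + 2·-1.1·4 = 16.2 → v = 4.02 m/s
t = (v − v₀)/a = (4.02 − 5.00)/-1.1 = 0.886 s

Phase 2 (constant speed): v₀ = 4.02 m/s, a = 0 m/s².
Constant speed: t = d/v = 21/4.02 = 5.22 s
Total time = 0.886 + 5.22 = 6.10 s

6.1 s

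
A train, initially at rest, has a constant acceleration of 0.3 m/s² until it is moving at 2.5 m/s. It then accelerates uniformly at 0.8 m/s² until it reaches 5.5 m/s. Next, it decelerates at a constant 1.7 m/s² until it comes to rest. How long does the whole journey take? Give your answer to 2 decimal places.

Phase 1 (accelerating): v₀ = 0 m/s, a = 0.3 m/s².
v = v₀ + at → t = (2.5 − 0) / 0.3 = 8.33 s
v² = v₀² + 2aΔx → Δx = (2.5² − 0²)/(2·0.3) = 10.4 m

Phase 2 (accelerating): v₀ = 2.50 m/s, a = 0.8 m/s².
v = v₀ + at → t = (5.5 − 2.50) / 0.8 = 3.75 s
v² = v₀² + 2aΔx → Δx = (5.5² − 2.50²)/(2·0.8) = 15.0 m

Phase 3 (decelerating): v₀ = 5.50 m/s, a = -1.7 m/s².
v = v₀ + at → t = (0 − 5.50) / -1.7 = 3.24 s
v² = v₀² + 2aΔx → Δx = (0² − 5.50²)/(2·-1.7) = 8.90 m
Total time = 8.33 + 3.75 + 3.24 = 15.3 s

15.32 s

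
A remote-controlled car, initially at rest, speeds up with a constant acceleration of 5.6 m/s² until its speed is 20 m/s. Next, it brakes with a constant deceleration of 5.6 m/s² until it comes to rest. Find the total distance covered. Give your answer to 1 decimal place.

71.4 m

Phase 1 (accelerating): v₀ = 0 m/s, a = 5.6 m/s².
v = v₀ + at → t = (20 − 0) / 5.6 = 3.57 s
v² = v₀² + 2aΔx → Δx = (20² − 0²)/(2·5.6) = 35.7 m

Phase 2 (decelerating): v₀ = 20.0 m/s, a = -5.6 m/s².
v = v₀ + at → t = (0 − 20.0) / -5.6 = 3.57 s
v² = v₀² + 2aΔx → Δx = (0² − 20.0²)/(2·-5.6) = 35.7 m
Total distance = 35.7 + 35.7 = 71.4 m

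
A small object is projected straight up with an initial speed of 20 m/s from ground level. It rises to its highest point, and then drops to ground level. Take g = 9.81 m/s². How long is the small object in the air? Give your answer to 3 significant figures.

4.08 s

Phase 1 (rising): v₀ = 20.0 m/s, a = -9.81 m/s².
v = v₀ + at → t = (0 − 20.0) / -9.81 = 2.04 s
v² = v₀² + 2aΔx → Δx = (0² − 20.0²)/(2·-9.81) = 20.4 m

Phase 2 (falling): v₀ = 0 m/s, a = -9.81 m/s².
Falls 20.4 m from rest: t = √(2·20.4/9.81) = 2.04 s; v = g·t = 20.0 m/s.
Total time = 2.04 + 2.04 = 4.08 s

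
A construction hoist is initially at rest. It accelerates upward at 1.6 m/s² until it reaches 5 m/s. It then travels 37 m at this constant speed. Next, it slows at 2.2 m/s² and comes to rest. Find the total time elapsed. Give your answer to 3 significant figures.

Phase 1 (accelerating): v₀ = 0 m/s, a = 1.6 m/s².
v = v₀ + at → t = (5 − 0) / 1.6 = 3.12 s
v² = v₀² + 2aΔx → Δx = (5² − 0²)/(2·1.6) = 7.81 m

Phase 2 (constant speed): v₀ = 5.00 m/s, a = 0 m/s².
Constant speed: t = d/v = 37/5.00 = 7.40 s

Phase 3 (decelerating): v₀ = 5.00 m/s, a = -2.2 m/s².
v = v₀ + at → t = (0 − 5.00) / -2.2 = 2.27 s
v² = v₀² + 2aΔx → Δx = (0² − 5.00²)/(2·-2.2) = 5.68 m
Total time = 3.12 + 7.40 + 2.27 = 12.8 s

12.8 s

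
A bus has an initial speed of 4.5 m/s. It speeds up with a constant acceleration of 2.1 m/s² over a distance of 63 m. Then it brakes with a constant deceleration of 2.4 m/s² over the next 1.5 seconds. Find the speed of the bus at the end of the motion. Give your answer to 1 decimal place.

Phase 1 (accelerating): v₀ = 4.50 m/s, a = 2.1 m/s².
v² = v₀² + 2aΔx = 4.50² + 2·2.1·63 = 285 → v = 16.9 m/s
t = (v − v₀)/a = (16.9 − 4.50)/2.1 = 5.89 s

Phase 2 (decelerating): v₀ = 16.9 m/s, a = -2.4 m/s².
v = v₀ + at = 16.9 + (-2.4)(1.5) = 13.3 m/s
Δx = v₀t + ½at² = 16.9·1.5 + 0.5·-2.4·1.5² = 22.6 m
Final speed = 13.3 m/s

13.3 m/s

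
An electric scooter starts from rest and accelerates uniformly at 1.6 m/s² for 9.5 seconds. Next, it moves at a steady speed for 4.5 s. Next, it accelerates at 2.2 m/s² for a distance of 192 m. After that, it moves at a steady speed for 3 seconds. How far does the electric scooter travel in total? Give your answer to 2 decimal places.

431.00 m

Phase 1 (accelerating): v₀ = 0 m/s, a = 1.6 m/s².
v = v₀ + at = 0 + (1.6)(9.5) = 15.2 m/s
Δx = v₀t + ½at² = 0·9.5 + 0.5·1.6·9.5² = 72.2 m

Phase 2 (constant speed): v₀ = 15.2 m/s, a = 0 m/s².
v = v₀ + at = 15.2 + (0)(4.5) = 15.2 m/s
Δx = v₀t + ½at² = 15.2·4.5 + 0.5·0·4.5² = 68.4 m

Phase 3 (accelerating): v₀ = 15.2 m/s, a = 2.2 m/s².
v² = v₀² + 2aΔx = 15.2² + 2·2.2·192 = 1080 → v = 32.8 m/s
t = (v − v₀)/a = (32.8 − 15.2)/2.2 = 8.00 s

Phase 4 (constant speed): v₀ = 32.8 m/s, a = 0 m/s².
v = v₀ + at = 32.8 + (0)(3) = 32.8 m/s
Δx = v₀t + ½at² = 32.8·3 + 0.5·0·3² = 98.4 m
Total distance = 72.2 + 68.4 + 192 + 98.4 = 431 m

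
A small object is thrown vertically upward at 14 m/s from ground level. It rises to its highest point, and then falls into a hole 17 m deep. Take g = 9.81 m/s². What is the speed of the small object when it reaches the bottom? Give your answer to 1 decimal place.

Phase 1 (rising): v₀ = 14.0 m/s, a = -9.81 m/s².
v = v₀ + at → t = (0 − 14.0) / -9.81 = 1.43 s
v² = v₀² + 2aΔx → Δx = (0² − 14.0²)/(2·-9.81) = 9.99 m

Phase 2 (falling): v₀ = 0 m/s, a = -9.81 m/s².
Falls 27.0 m from rest: t = √(2·27.0/9.81) = 2.35 s; v = g·t = 23.0 m/s.
Final speed = 23.0 m/s

23.0 m/s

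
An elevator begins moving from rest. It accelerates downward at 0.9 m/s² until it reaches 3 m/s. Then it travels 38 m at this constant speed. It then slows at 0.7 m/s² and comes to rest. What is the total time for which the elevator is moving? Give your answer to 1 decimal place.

20.3 s

Phase 1 (accelerating): v₀ = 0 m/s, a = 0.9 m/s².
v = v₀ + at → t = (3 − 0) / 0.9 = 3.33 s
v² = v₀² + 2aΔx → Δx = (3² − 0²)/(2·0.9) = 5.00 m

Phase 2 (constant speed): v₀ = 3.00 m/s, a = 0 m/s².
Constant speed: t = d/v = 38/3.00 = 12.7 s

Phase 3 (decelerating): v₀ = 3.00 m/s, a = -0.7 m/s².
v = v₀ + at → t = (0 − 3.00) / -0.7 = 4.29 s
v² = v₀² + 2aΔx → Δx = (0² − 3.00²)/(2·-0.7) = 6.43 m
Total time = 3.33 + 12.7 + 4.29 = 20.3 s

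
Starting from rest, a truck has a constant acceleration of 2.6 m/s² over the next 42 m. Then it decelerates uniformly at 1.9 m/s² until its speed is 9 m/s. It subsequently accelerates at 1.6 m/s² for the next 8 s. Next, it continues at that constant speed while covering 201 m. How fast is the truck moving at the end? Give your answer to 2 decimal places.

21.80 m/s

Phase 1 (accelerating): v₀ = 0 m/s, a = 2.6 m/s².
v² = v₀² + 2aΔx = 0² + 2·2.6·42 = 218 → v = 14.8 m/s
t = (v − v₀)/a = (14.8 − 0)/2.6 = 5.68 s

Phase 2 (decelerating): v₀ = 14.8 m/s, a = -1.9 m/s².
v = v₀ + at → t = (9 − 14.8) / -1.9 = 3.04 s
v² = v₀² + 2aΔx → Δx = (9² − 14.8²)/(2·-1.9) = 36.2 m

Phase 3 (accelerating): v₀ = 9.00 m/s, a = 1.6 m/s².
v = v₀ + at = 9.00 + (1.6)(8) = 21.8 m/s
Δx = v₀t + ½at² = 9.00·8 + 0.5·1.6·8² = 123 m

Phase 4 (constant speed): v₀ = 21.8 m/s, a = 0 m/s².
Constant speed: t = d/v = 201/21.8 = 9.22 s
Final speed = 21.8 m/s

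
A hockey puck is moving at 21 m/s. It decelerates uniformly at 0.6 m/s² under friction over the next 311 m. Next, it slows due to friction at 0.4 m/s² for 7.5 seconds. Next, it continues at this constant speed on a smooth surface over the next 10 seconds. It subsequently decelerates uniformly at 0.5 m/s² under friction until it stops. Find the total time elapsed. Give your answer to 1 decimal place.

49.2 s

Phase 1 (decelerating): v₀ = 21.0 m/s, a = -0.6 m/s².
v² = v₀² + 2aΔx = 21.0² + 2·-0.6·311 = 67.8 → v = 8.23 m/s
t = (v − v₀)/a = (8.23 − 21.0)/-0.6 = 21.3 s

Phase 2 (decelerating): v₀ = 8.23 m/s, a = -0.4 m/s².
v = v₀ + at = 8.23 + (-0.4)(7.5) = 5.23 m/s
Δx = v₀t + ½at² = 8.23·7.5 + 0.5·-0.4·7.5² = 50.5 m

Phase 3 (constant speed): v₀ = 5.23 m/s, a = 0 m/s².
v = v₀ + at = 5.23 + (0)(10) = 5.23 m/s
Δx = v₀t + ½at² = 5.23·10 + 0.5·0·10² = 52.3 m

Phase 4 (decelerating): v₀ = 5.23 m/s, a = -0.5 m/s².
v = v₀ + at → t = (0 − 5.23) / -0.5 = 10.5 s
v² = v₀² + 2aΔx → Δx = (0² − 5.23²)/(2·-0.5) = 27.4 m
Total time = 21.3 + 7.50 + 10.0 + 10.5 = 49.2 s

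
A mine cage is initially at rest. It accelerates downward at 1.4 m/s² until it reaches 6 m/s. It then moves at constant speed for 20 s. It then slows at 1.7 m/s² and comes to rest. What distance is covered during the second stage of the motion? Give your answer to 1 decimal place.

120.0 m

Phase 1 (accelerating): v₀ = 0 m/s, a = 1.4 m/s².
v = v₀ + at → t = (6 − 0) / 1.4 = 4.29 s
v² = v₀² + 2aΔx → Δx = (6² − 0²)/(2·1.4) = 12.9 m

Phase 2 (constant speed): v₀ = 6.00 m/s, a = 0 m/s².
v = v₀ + at = 6.00 + (0)(20) = 6.00 m/s
Δx = v₀t + ½at² = 6.00·20 + 0.5·0·20² = 120 m
Distance in phase 2 = 120 m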